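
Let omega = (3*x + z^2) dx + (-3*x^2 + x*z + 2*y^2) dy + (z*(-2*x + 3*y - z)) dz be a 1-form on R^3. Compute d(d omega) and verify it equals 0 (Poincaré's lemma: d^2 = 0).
d(d omega) = 0

Step 1: d omega = sum_{i<j} (∂f_j/∂x_i - ∂f_i/∂x_j) dx_i ∧ dx_j:
  coeff of dx ∧ dy: -6*x + z
  coeff of dx ∧ dz: -4*z
  coeff of dy ∧ dz: -x + 3*z
Step 2: Apply d again to each 2-form coefficient. The only possible 3-form in R^3 is dx ∧ dy ∧ dz, with coefficient
  ∂(coeff of dy∧dz)/∂x - ∂(coeff of dx∧dz)/∂y + ∂(coeff of dx∧dy)/∂z
  = ∂/∂x (-x + 3*z) - ∂/∂y (-4*z) + ∂/∂z (-6*x + z).
Each of these terms simplifies to sums of mixed partials that cancel in pairs. The result is 0 (by equality of mixed partials for smooth functions — Schwarz / Clairaut).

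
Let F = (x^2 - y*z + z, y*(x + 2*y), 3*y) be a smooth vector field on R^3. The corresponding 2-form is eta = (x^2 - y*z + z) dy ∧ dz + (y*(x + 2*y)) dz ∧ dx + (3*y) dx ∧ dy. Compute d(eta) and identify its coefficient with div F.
d(eta) = (3*x + 4*y) dx ∧ dy ∧ dz; div F = 3*x + 4*y

For a 2-form in R^3 of the form above, applying d gives a 3-form with coefficient ∂P/∂x + ∂Q/∂y + ∂R/∂z:
  ∂P/∂x = 2*x
  ∂Q/∂y = x + 4*y
  ∂R/∂z = 0
Sum = 3*x + 4*y, which is exactly div F.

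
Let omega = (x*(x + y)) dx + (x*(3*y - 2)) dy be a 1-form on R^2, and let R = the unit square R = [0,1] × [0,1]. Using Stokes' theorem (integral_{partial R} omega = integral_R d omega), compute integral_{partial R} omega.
integral_(partial R) omega = -1

Stokes: integral_partial_R omega = integral_R d omega with d omega = (∂Q/∂x - ∂P/∂y) dx ∧ dy.
  ∂Q/∂x = 3*y - 2
  ∂P/∂y = x
  integrand = ∂Q/∂x - ∂P/∂y = -x + 3*y - 2.
Integrating over R: integral_0^1 integral_0^1 (-x + 3*y - 2) dx dy = -1.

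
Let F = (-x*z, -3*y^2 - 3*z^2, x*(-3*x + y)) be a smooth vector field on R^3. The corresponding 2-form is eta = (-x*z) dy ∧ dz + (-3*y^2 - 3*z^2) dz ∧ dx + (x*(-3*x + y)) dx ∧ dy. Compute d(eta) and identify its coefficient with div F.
d(eta) = (-6*y - z) dx ∧ dy ∧ dz; div F = -6*y - z

For a 2-form in R^3 of the form above, applying d gives a 3-form with coefficient ∂P/∂x + ∂Q/∂y + ∂R/∂z:
  ∂P/∂x = -z
  ∂Q/∂y = -6*y
  ∂R/∂z = 0
Sum = -6*y - z, which is exactly div F.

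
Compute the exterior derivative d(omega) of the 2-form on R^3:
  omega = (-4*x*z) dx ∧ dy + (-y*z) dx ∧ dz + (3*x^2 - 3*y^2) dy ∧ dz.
d(omega) = (2*x + z) dx ∧ dy ∧ dz

For a 2-form omega = sum_{i<j} g_{ij} dx_i ∧ dx_j, the exterior derivative is
  d(omega) = sum_{i<j} d(g_{ij}) ∧ dx_i ∧ dx_j = sum_{i<j, k} (∂g_{ij}/∂x_k) dx_k ∧ dx_i ∧ dx_j.
Expand each term, using dx_k ∧ dx_i ∧ dx_j = sgn(permutation) dx_{(a)} ∧ dx_{(b)} ∧ dx_{(c)} with (a < b < c) sorted:
  d(-4*x*z) includes (∂/∂z)(-4*x*z) dz = (-4*x) dz, which multiplied by dx ∧ dy gives (-4*x) dx ∧ dy ∧ dz
  d(-y*z) includes (∂/∂y)(-y*z) dy = (-z) dy, which multiplied by dx ∧ dz gives (z) dx ∧ dy ∧ dz
  d(3*x^2 - 3*y^2) includes (∂/∂x)(3*x^2 - 3*y^2) dx = (6*x) dx, which multiplied by dy ∧ dz gives (6*x) dx ∧ dy ∧ dz
Collecting like 3-forms: d(omega) = (2*x + z) dx ∧ dy ∧ dz.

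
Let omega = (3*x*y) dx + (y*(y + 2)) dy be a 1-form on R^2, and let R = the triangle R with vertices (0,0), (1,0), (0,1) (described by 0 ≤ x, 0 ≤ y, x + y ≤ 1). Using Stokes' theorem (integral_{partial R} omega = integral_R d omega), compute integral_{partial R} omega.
integral_(partial R) omega = -1/2

Stokes: integral_partial_R omega = integral_R d omega with d omega = (∂Q/∂x - ∂P/∂y) dx ∧ dy.
  ∂Q/∂x = 0
  ∂P/∂y = 3*x
  integrand = ∂Q/∂x - ∂P/∂y = -3*x.
Integrating over R: integral_0^1 integral_0^{1-x} (-3*x) dy dx = -1/2.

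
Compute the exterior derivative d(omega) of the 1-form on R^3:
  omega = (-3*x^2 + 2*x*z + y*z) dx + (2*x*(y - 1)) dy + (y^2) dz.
d(omega) = (2*y - z - 2) dx ∧ dy + (-2*x - y) dx ∧ dz + (2*y) dy ∧ dz

For a 1-form omega = sum_i f_i dx_i, the exterior derivative is
  d(omega) = sum_{i < j} (∂f_j/∂x_i - ∂f_i/∂x_j) dx_i ∧ dx_j.
  coefficient of dx ∧ dy: ∂f_2/∂x - ∂f_1/∂y = ∂(2*x*(y - 1))/∂x - ∂(-3*x^2 + 2*x*z + y*z)/∂y = 2*y - z - 2
  coefficient of dx ∧ dz: ∂f_3/∂x - ∂f_1/∂z = ∂(y^2)/∂x - ∂(-3*x^2 + 2*x*z + y*z)/∂z = -2*x - y
  coefficient of dy ∧ dz: ∂f_3/∂y - ∂f_2/∂z = ∂(y^2)/∂y - ∂(2*x*(y - 1))/∂z = 2*y
Assembling: d(omega) = (2*y - z - 2) dx ∧ dy + (-2*x - y) dx ∧ dz + (2*y) dy ∧ dz.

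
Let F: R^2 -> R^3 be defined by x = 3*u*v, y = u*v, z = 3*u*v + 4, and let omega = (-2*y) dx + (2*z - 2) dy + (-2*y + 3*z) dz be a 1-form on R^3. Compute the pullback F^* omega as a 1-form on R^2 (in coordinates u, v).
F^* omega = (21*v*(u*v + 2)) du + (21*u*(u*v + 2)) dv

Using F^*(f dg) = (f ∘ F) d(g ∘ F), substitute each coordinate x_i by F_i(u, v) in f_i, and replace dx_i by d F_i = (∂F_i/∂u) du + (∂F_i/∂v) dv.
  For the x component: f_1(F) = -2*u*v; d F_1 = (3*v) du + (3*u) dv
  For the y component: f_2(F) = 6*u*v + 6; d F_2 = (v) du + (u) dv
  For the z component: f_3(F) = 7*u*v + 12; d F_3 = (3*v) du + (3*u) dv
Combining and collecting du, dv coefficients:
  coeff of du: 21*v*(u*v + 2)
  coeff of dv: 21*u*(u*v + 2)
F^* omega = (21*v*(u*v + 2)) du + (21*u*(u*v + 2)) dv.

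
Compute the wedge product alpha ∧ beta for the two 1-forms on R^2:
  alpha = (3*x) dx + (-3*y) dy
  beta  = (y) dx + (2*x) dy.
alpha ∧ beta = (6*x^2 + 3*y^2) dx ∧ dy

Distribute the wedge, using dx_i ∧ dx_j = -dx_j ∧ dx_i and dx_i ∧ dx_i = 0. For each pair (i, j) with i < j, the coefficient of dx_i ∧ dx_j in alpha ∧ beta is (alpha_i * beta_j - alpha_j * beta_i). Collecting: alpha ∧ beta = (6*x^2 + 3*y^2) dx ∧ dy.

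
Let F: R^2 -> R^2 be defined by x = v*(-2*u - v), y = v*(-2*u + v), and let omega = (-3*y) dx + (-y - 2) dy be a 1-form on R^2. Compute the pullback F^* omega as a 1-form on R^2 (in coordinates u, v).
F^* omega = (4*v*(-4*u*v + 2*v^2 + 1)) du + (-16*u^2*v + 4*u + 4*v^3 - 4*v) dv

Using F^*(f dg) = (f ∘ F) d(g ∘ F), substitute each coordinate x_i by F_i(u, v) in f_i, and replace dx_i by d F_i = (∂F_i/∂u) du + (∂F_i/∂v) dv.
  For the x component: f_1(F) = 3*v*(2*u - v); d F_1 = (-2*v) du + (-2*u - 2*v) dv
  For the y component: f_2(F) = 2*u*v - v^2 - 2; d F_2 = (-2*v) du + (-2*u + 2*v) dv
Combining and collecting du, dv coefficients:
  coeff of du: 4*v*(-4*u*v + 2*v^2 + 1)
  coeff of dv: -16*u^2*v + 4*u + 4*v^3 - 4*v
F^* omega = (4*v*(-4*u*v + 2*v^2 + 1)) du + (-16*u^2*v + 4*u + 4*v^3 - 4*v) dv.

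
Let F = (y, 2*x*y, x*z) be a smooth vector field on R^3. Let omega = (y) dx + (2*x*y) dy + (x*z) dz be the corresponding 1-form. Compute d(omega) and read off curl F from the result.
d(omega) = (0) dy ∧ dz + (-z) dz ∧ dx + (2*y - 1) dx ∧ dy; curl F = (0, -z, 2*y - 1)

d omega = sum_{i<j} (∂f_j/∂x_i - ∂f_i/∂x_j) dx_i ∧ dx_j. Under the identification (dy ∧ dz, dz ∧ dx, dx ∧ dy) ↔ (e_x, e_y, e_z), the coefficients are exactly the components of curl F. Compute:
  ∂R/∂y - ∂Q/∂z = (0) - (0) = 0
  ∂P/∂z - ∂R/∂x = (0) - (z) = -z
  ∂Q/∂x - ∂P/∂y = (2*y) - (1) = 2*y - 1.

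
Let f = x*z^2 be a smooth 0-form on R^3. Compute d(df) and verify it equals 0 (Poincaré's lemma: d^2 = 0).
d(df) = 0

Step 1: df = sum_i (∂f/∂x_i) dx_i = (z^2) dx + (0) dy + (2*x*z) dz.
Step 2: Apply d again. Using the 1-form formula, the coefficient of dx ∧ dy in d(df) is ∂^2 f/∂x ∂y - ∂^2 f/∂y ∂x = (0) - (0) = 0 (equality of mixed partials for smooth f).
Similarly for dx ∧ dz and dy ∧ dz — all coefficients vanish. So d(df) = 0.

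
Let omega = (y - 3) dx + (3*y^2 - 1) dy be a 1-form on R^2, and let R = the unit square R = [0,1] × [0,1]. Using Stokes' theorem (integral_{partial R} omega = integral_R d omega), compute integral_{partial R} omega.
integral_(partial R) omega = -1

Stokes: integral_partial_R omega = integral_R d omega with d omega = (∂Q/∂x - ∂P/∂y) dx ∧ dy.
  ∂Q/∂x = 0
  ∂P/∂y = 1
  integrand = ∂Q/∂x - ∂P/∂y = -1.
Integrating over R: integral_0^1 integral_0^1 (-1) dx dy = -1.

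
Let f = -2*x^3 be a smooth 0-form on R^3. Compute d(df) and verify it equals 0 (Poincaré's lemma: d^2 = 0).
d(df) = 0

Step 1: df = sum_i (∂f/∂x_i) dx_i = (-6*x^2) dx + (0) dy + (0) dz.
Step 2: Apply d again. Using the 1-form formula, the coefficient of dx ∧ dy in d(df) is ∂^2 f/∂x ∂y - ∂^2 f/∂y ∂x = (0) - (0) = 0 (equality of mixed partials for smooth f).
Similarly for dx ∧ dz and dy ∧ dz — all coefficients vanish. So d(df) = 0.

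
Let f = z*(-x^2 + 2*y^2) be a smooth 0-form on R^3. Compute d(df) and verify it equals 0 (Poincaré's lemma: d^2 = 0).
d(df) = 0

Step 1: df = sum_i (∂f/∂x_i) dx_i = (-2*x*z) dx + (4*y*z) dy + (-x^2 + 2*y^2) dz.
Step 2: Apply d again. Using the 1-form formula, the coefficient of dx ∧ dy in d(df) is ∂^2 f/∂x ∂y - ∂^2 f/∂y ∂x = (0) - (0) = 0 (equality of mixed partials for smooth f).
Similarly for dx ∧ dz and dy ∧ dz — all coefficients vanish. So d(df) = 0.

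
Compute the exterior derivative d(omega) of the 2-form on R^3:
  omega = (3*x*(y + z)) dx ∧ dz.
d(omega) = (-3*x) dx ∧ dy ∧ dz

For a 2-form omega = sum_{i<j} g_{ij} dx_i ∧ dx_j, the exterior derivative is
  d(omega) = sum_{i<j} d(g_{ij}) ∧ dx_i ∧ dx_j = sum_{i<j, k} (∂g_{ij}/∂x_k) dx_k ∧ dx_i ∧ dx_j.
Expand each term, using dx_k ∧ dx_i ∧ dx_j = sgn(permutation) dx_{(a)} ∧ dx_{(b)} ∧ dx_{(c)} with (a < b < c) sorted:
  d(3*x*(y + z)) includes (∂/∂y)(3*x*(y + z)) dy = (3*x) dy, which multiplied by dx ∧ dz gives (-3*x) dx ∧ dy ∧ dz
Collecting like 3-forms: d(omega) = (-3*x) dx ∧ dy ∧ dz.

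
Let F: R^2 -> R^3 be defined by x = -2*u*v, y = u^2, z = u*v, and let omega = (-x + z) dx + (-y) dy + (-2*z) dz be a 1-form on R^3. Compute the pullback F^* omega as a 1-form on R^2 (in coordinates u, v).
F^* omega = (2*u*(-u^2 - 4*v^2)) du + (-8*u^2*v) dv

Using F^*(f dg) = (f ∘ F) d(g ∘ F), substitute each coordinate x_i by F_i(u, v) in f_i, and replace dx_i by d F_i = (∂F_i/∂u) du + (∂F_i/∂v) dv.
  For the x component: f_1(F) = 3*u*v; d F_1 = (-2*v) du + (-2*u) dv
  For the y component: f_2(F) = -u^2; d F_2 = (2*u) du + (0) dv
  For the z component: f_3(F) = -2*u*v; d F_3 = (v) du + (u) dv
Combining and collecting du, dv coefficients:
  coeff of du: 2*u*(-u^2 - 4*v^2)
  coeff of dv: -8*u^2*v
F^* omega = (2*u*(-u^2 - 4*v^2)) du + (-8*u^2*v) dv.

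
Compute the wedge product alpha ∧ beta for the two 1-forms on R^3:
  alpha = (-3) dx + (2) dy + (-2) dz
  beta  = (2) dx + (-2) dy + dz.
alpha ∧ beta = (2) dx ∧ dy + (1) dx ∧ dz + (-2) dy ∧ dz

Distribute the wedge, using dx_i ∧ dx_j = -dx_j ∧ dx_i and dx_i ∧ dx_i = 0. For each pair (i, j) with i < j, the coefficient of dx_i ∧ dx_j in alpha ∧ beta is (alpha_i * beta_j - alpha_j * beta_i). Collecting: alpha ∧ beta = (2) dx ∧ dy + (1) dx ∧ dz + (-2) dy ∧ dz.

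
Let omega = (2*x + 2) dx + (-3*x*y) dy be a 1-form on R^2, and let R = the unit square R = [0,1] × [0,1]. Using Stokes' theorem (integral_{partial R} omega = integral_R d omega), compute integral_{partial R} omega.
integral_(partial R) omega = -3/2

Stokes: integral_partial_R omega = integral_R d omega with d omega = (∂Q/∂x - ∂P/∂y) dx ∧ dy.
  ∂Q/∂x = -3*y
  ∂P/∂y = 0
  integrand = ∂Q/∂x - ∂P/∂y = -3*y.
Integrating over R: integral_0^1 integral_0^1 (-3*y) dx dy = -3/2.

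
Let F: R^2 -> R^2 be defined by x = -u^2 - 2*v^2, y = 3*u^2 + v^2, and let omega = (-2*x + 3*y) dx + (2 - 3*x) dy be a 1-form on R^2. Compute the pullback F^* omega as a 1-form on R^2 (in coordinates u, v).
F^* omega = (2*u*(-2*u^2 + 11*v^2 + 6)) du + (2*v*(-19*u^2 - 8*v^2 + 2)) dv

Using F^*(f dg) = (f ∘ F) d(g ∘ F), substitute each coordinate x_i by F_i(u, v) in f_i, and replace dx_i by d F_i = (∂F_i/∂u) du + (∂F_i/∂v) dv.
  For the x component: f_1(F) = 11*u^2 + 7*v^2; d F_1 = (-2*u) du + (-4*v) dv
  For the y component: f_2(F) = 3*u^2 + 6*v^2 + 2; d F_2 = (6*u) du + (2*v) dv
Combining and collecting du, dv coefficients:
  coeff of du: 2*u*(-2*u^2 + 11*v^2 + 6)
  coeff of dv: 2*v*(-19*u^2 - 8*v^2 + 2)
F^* omega = (2*u*(-2*u^2 + 11*v^2 + 6)) du + (2*v*(-19*u^2 - 8*v^2 + 2)) dv.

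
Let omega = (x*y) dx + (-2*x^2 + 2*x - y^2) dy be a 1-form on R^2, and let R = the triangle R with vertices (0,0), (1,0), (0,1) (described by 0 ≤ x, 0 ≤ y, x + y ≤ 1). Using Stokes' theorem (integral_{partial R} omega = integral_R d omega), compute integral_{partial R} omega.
integral_(partial R) omega = 1/6

Stokes: integral_partial_R omega = integral_R d omega with d omega = (∂Q/∂x - ∂P/∂y) dx ∧ dy.
  ∂Q/∂x = 2 - 4*x
  ∂P/∂y = x
  integrand = ∂Q/∂x - ∂P/∂y = 2 - 5*x.
Integrating over R: integral_0^1 integral_0^{1-x} (2 - 5*x) dy dx = 1/6.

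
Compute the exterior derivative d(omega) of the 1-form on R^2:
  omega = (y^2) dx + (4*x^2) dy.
d(omega) = (8*x - 2*y) dx ∧ dy

For a 1-form omega = sum_i f_i dx_i, the exterior derivative is
  d(omega) = sum_{i < j} (∂f_j/∂x_i - ∂f_i/∂x_j) dx_i ∧ dx_j.
  coefficient of dx ∧ dy: ∂f_2/∂x - ∂f_1/∂y = ∂(4*x^2)/∂x - ∂(y^2)/∂y = 8*x - 2*y
Assembling: d(omega) = (8*x - 2*y) dx ∧ dy.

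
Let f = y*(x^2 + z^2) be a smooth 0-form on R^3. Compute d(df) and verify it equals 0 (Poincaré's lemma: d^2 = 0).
d(df) = 0

Step 1: df = sum_i (∂f/∂x_i) dx_i = (2*x*y) dx + (x^2 + z^2) dy + (2*y*z) dz.
Step 2: Apply d again. Using the 1-form formula, the coefficient of dx ∧ dy in d(df) is ∂^2 f/∂x ∂y - ∂^2 f/∂y ∂x = (2*x) - (2*x) = 0 (equality of mixed partials for smooth f).
Similarly for dx ∧ dz and dy ∧ dz — all coefficients vanish. So d(df) = 0.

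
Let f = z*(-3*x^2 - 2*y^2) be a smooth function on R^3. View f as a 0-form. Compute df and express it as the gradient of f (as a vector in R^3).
df = (-6*x*z) dx + (-4*y*z) dy + (-3*x^2 - 2*y^2) dz; grad f = (-6*x*z, -4*y*z, -3*x^2 - 2*y^2)

For a 0-form f, d f = (∂f/∂x) dx + (∂f/∂y) dy + (∂f/∂z) dz. The components of the vector representation are exactly the entries of grad f in Cartesian coordinates:
  ∂f/∂x = -6*x*z
  ∂f/∂y = -4*y*z
  ∂f/∂z = -3*x^2 - 2*y^2.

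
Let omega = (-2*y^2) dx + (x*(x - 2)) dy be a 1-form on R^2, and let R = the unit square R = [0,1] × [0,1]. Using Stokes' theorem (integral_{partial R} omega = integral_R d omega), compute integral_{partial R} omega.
integral_(partial R) omega = 1

Stokes: integral_partial_R omega = integral_R d omega with d omega = (∂Q/∂x - ∂P/∂y) dx ∧ dy.
  ∂Q/∂x = 2*x - 2
  ∂P/∂y = -4*y
  integrand = ∂Q/∂x - ∂P/∂y = 2*x + 4*y - 2.
Integrating over R: integral_0^1 integral_0^1 (2*x + 4*y - 2) dx dy = 1.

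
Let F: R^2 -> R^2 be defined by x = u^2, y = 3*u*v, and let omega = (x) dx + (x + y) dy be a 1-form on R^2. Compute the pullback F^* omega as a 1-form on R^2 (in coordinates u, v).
F^* omega = (u*(2*u^2 + 3*u*v + 9*v^2)) du + (3*u^2*(u + 3*v)) dv

Using F^*(f dg) = (f ∘ F) d(g ∘ F), substitute each coordinate x_i by F_i(u, v) in f_i, and replace dx_i by d F_i = (∂F_i/∂u) du + (∂F_i/∂v) dv.
  For the x component: f_1(F) = u^2; d F_1 = (2*u) du + (0) dv
  For the y component: f_2(F) = u*(u + 3*v); d F_2 = (3*v) du + (3*u) dv
Combining and collecting du, dv coefficients:
  coeff of du: u*(2*u^2 + 3*u*v + 9*v^2)
  coeff of dv: 3*u^2*(u + 3*v)
F^* omega = (u*(2*u^2 + 3*u*v + 9*v^2)) du + (3*u^2*(u + 3*v)) dv.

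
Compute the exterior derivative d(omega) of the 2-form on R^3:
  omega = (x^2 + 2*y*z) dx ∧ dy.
d(omega) = (2*y) dx ∧ dy ∧ dz

For a 2-form omega = sum_{i<j} g_{ij} dx_i ∧ dx_j, the exterior derivative is
  d(omega) = sum_{i<j} d(g_{ij}) ∧ dx_i ∧ dx_j = sum_{i<j, k} (∂g_{ij}/∂x_k) dx_k ∧ dx_i ∧ dx_j.
Expand each term, using dx_k ∧ dx_i ∧ dx_j = sgn(permutation) dx_{(a)} ∧ dx_{(b)} ∧ dx_{(c)} with (a < b < c) sorted:
  d(x^2 + 2*y*z) includes (∂/∂z)(x^2 + 2*y*z) dz = (2*y) dz, which multiplied by dx ∧ dy gives (2*y) dx ∧ dy ∧ dz
Collecting like 3-forms: d(omega) = (2*y) dx ∧ dy ∧ dz.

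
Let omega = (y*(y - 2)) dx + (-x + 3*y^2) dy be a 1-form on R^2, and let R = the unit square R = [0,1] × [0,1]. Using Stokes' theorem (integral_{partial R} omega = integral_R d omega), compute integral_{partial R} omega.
integral_(partial R) omega = 0

Stokes: integral_partial_R omega = integral_R d omega with d omega = (∂Q/∂x - ∂P/∂y) dx ∧ dy.
  ∂Q/∂x = -1
  ∂P/∂y = 2*y - 2
  integrand = ∂Q/∂x - ∂P/∂y = 1 - 2*y.
Integrating over R: integral_0^1 integral_0^1 (1 - 2*y) dx dy = 0.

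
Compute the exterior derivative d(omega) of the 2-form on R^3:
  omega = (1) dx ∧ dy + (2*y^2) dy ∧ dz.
d(omega) = 0

For a 2-form omega = sum_{i<j} g_{ij} dx_i ∧ dx_j, the exterior derivative is
  d(omega) = sum_{i<j} d(g_{ij}) ∧ dx_i ∧ dx_j = sum_{i<j, k} (∂g_{ij}/∂x_k) dx_k ∧ dx_i ∧ dx_j.
Expand each term, using dx_k ∧ dx_i ∧ dx_j = sgn(permutation) dx_{(a)} ∧ dx_{(b)} ∧ dx_{(c)} with (a < b < c) sorted:

Collecting like 3-forms: d(omega) = 0.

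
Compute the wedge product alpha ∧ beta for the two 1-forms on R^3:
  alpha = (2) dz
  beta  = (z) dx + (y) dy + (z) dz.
alpha ∧ beta = (-2*z) dx ∧ dz + (-2*y) dy ∧ dz

Distribute the wedge, using dx_i ∧ dx_j = -dx_j ∧ dx_i and dx_i ∧ dx_i = 0. For each pair (i, j) with i < j, the coefficient of dx_i ∧ dx_j in alpha ∧ beta is (alpha_i * beta_j - alpha_j * beta_i). Collecting: alpha ∧ beta = (-2*z) dx ∧ dz + (-2*y) dy ∧ dz.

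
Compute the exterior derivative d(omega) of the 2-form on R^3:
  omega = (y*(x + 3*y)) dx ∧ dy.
d(omega) = 0

For a 2-form omega = sum_{i<j} g_{ij} dx_i ∧ dx_j, the exterior derivative is
  d(omega) = sum_{i<j} d(g_{ij}) ∧ dx_i ∧ dx_j = sum_{i<j, k} (∂g_{ij}/∂x_k) dx_k ∧ dx_i ∧ dx_j.
Expand each term, using dx_k ∧ dx_i ∧ dx_j = sgn(permutation) dx_{(a)} ∧ dx_{(b)} ∧ dx_{(c)} with (a < b < c) sorted:

Collecting like 3-forms: d(omega) = 0.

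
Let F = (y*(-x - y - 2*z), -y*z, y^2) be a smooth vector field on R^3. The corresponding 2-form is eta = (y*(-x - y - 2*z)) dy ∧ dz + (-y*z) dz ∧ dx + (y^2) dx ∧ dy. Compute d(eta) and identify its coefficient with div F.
d(eta) = (-y - z) dx ∧ dy ∧ dz; div F = -y - z

For a 2-form in R^3 of the form above, applying d gives a 3-form with coefficient ∂P/∂x + ∂Q/∂y + ∂R/∂z:
  ∂P/∂x = -y
  ∂Q/∂y = -z
  ∂R/∂z = 0
Sum = -y - z, which is exactly div F.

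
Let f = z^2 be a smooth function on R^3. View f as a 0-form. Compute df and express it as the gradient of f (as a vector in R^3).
df = (0) dx + (0) dy + (2*z) dz; grad f = (0, 0, 2*z)

For a 0-form f, d f = (∂f/∂x) dx + (∂f/∂y) dy + (∂f/∂z) dz. The components of the vector representation are exactly the entries of grad f in Cartesian coordinates:
  ∂f/∂x = 0
  ∂f/∂y = 0
  ∂f/∂z = 2*z.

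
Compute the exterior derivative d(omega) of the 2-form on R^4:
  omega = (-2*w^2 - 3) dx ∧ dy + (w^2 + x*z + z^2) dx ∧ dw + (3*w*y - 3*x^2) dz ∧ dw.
d(omega) = (-4*w) dx ∧ dy ∧ dw + (-7*x - 2*z) dx ∧ dz ∧ dw + (3*w) dy ∧ dz ∧ dw

For a 2-form omega = sum_{i<j} g_{ij} dx_i ∧ dx_j, the exterior derivative is
  d(omega) = sum_{i<j} d(g_{ij}) ∧ dx_i ∧ dx_j = sum_{i<j, k} (∂g_{ij}/∂x_k) dx_k ∧ dx_i ∧ dx_j.
Expand each term, using dx_k ∧ dx_i ∧ dx_j = sgn(permutation) dx_{(a)} ∧ dx_{(b)} ∧ dx_{(c)} with (a < b < c) sorted:
  d(-2*w^2 - 3) includes (∂/∂w)(-2*w^2 - 3) dw = (-4*w) dw, which multiplied by dx ∧ dy gives (-4*w) dx ∧ dy ∧ dw
  d(w^2 + x*z + z^2) includes (∂/∂z)(w^2 + x*z + z^2) dz = (x + 2*z) dz, which multiplied by dx ∧ dw gives (-x - 2*z) dx ∧ dz ∧ dw
  d(3*w*y - 3*x^2) includes (∂/∂x)(3*w*y - 3*x^2) dx = (-6*x) dx, which multiplied by dz ∧ dw gives (-6*x) dx ∧ dz ∧ dw
  d(3*w*y - 3*x^2) includes (∂/∂y)(3*w*y - 3*x^2) dy = (3*w) dy, which multiplied by dz ∧ dw gives (3*w) dy ∧ dz ∧ dw
Collecting like 3-forms: d(omega) = (-4*w) dx ∧ dy ∧ dw + (-7*x - 2*z) dx ∧ dz ∧ dw + (3*w) dy ∧ dz ∧ dw.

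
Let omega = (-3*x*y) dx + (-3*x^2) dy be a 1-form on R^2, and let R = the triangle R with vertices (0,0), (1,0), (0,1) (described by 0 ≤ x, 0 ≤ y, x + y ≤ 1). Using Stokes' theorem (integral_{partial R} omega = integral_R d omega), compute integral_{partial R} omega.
integral_(partial R) omega = -1/2

Stokes: integral_partial_R omega = integral_R d omega with d omega = (∂Q/∂x - ∂P/∂y) dx ∧ dy.
  ∂Q/∂x = -6*x
  ∂P/∂y = -3*x
  integrand = ∂Q/∂x - ∂P/∂y = -3*x.
Integrating over R: integral_0^1 integral_0^{1-x} (-3*x) dy dx = -1/2.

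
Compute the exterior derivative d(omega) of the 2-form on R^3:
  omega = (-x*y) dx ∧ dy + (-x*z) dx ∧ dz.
d(omega) = 0

For a 2-form omega = sum_{i<j} g_{ij} dx_i ∧ dx_j, the exterior derivative is
  d(omega) = sum_{i<j} d(g_{ij}) ∧ dx_i ∧ dx_j = sum_{i<j, k} (∂g_{ij}/∂x_k) dx_k ∧ dx_i ∧ dx_j.
Expand each term, using dx_k ∧ dx_i ∧ dx_j = sgn(permutation) dx_{(a)} ∧ dx_{(b)} ∧ dx_{(c)} with (a < b < c) sorted:

Collecting like 3-forms: d(omega) = 0.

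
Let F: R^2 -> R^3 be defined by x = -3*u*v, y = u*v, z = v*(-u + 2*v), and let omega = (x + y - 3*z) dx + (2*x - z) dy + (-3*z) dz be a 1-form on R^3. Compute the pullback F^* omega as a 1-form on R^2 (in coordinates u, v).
F^* omega = (11*v^2*(-u + 2*v)) du + (v*(-11*u^2 + 34*u*v - 24*v^2)) dv

Using F^*(f dg) = (f ∘ F) d(g ∘ F), substitute each coordinate x_i by F_i(u, v) in f_i, and replace dx_i by d F_i = (∂F_i/∂u) du + (∂F_i/∂v) dv.
  For the x component: f_1(F) = v*(u - 6*v); d F_1 = (-3*v) du + (-3*u) dv
  For the y component: f_2(F) = v*(-5*u - 2*v); d F_2 = (v) du + (u) dv
  For the z component: f_3(F) = 3*v*(u - 2*v); d F_3 = (-v) du + (-u + 4*v) dv
Combining and collecting du, dv coefficients:
  coeff of du: 11*v^2*(-u + 2*v)
  coeff of dv: v*(-11*u^2 + 34*u*v - 24*v^2)
F^* omega = (11*v^2*(-u + 2*v)) du + (v*(-11*u^2 + 34*u*v - 24*v^2)) dv.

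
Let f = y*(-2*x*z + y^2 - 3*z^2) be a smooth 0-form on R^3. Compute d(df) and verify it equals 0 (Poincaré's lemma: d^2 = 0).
d(df) = 0

Step 1: df = sum_i (∂f/∂x_i) dx_i = (-2*y*z) dx + (-2*x*z + 3*y^2 - 3*z^2) dy + (2*y*(-x - 3*z)) dz.
Step 2: Apply d again. Using the 1-form formula, the coefficient of dx ∧ dy in d(df) is ∂^2 f/∂x ∂y - ∂^2 f/∂y ∂x = (-2*z) - (-2*z) = 0 (equality of mixed partials for smooth f).
Similarly for dx ∧ dz and dy ∧ dz — all coefficients vanish. So d(df) = 0.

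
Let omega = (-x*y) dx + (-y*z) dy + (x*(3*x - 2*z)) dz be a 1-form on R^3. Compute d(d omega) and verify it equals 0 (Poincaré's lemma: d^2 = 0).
d(d omega) = 0

Step 1: d omega = sum_{i<j} (∂f_j/∂x_i - ∂f_i/∂x_j) dx_i ∧ dx_j:
  coeff of dx ∧ dy: x
  coeff of dx ∧ dz: 6*x - 2*z
  coeff of dy ∧ dz: y
Step 2: Apply d again to each 2-form coefficient. The only possible 3-form in R^3 is dx ∧ dy ∧ dz, with coefficient
  ∂(coeff of dy∧dz)/∂x - ∂(coeff of dx∧dz)/∂y + ∂(coeff of dx∧dy)/∂z
  = ∂/∂x (y) - ∂/∂y (6*x - 2*z) + ∂/∂z (x).
Each of these terms simplifies to sums of mixed partials that cancel in pairs. The result is 0 (by equality of mixed partials for smooth functions — Schwarz / Clairaut).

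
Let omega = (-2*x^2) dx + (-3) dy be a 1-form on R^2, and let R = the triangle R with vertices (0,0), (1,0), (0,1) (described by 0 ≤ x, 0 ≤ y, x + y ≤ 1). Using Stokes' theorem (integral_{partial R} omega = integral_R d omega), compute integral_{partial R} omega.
integral_(partial R) omega = 0

Stokes: integral_partial_R omega = integral_R d omega with d omega = (∂Q/∂x - ∂P/∂y) dx ∧ dy.
  ∂Q/∂x = 0
  ∂P/∂y = 0
  integrand = ∂Q/∂x - ∂P/∂y = 0.
Integrating over R: integral_0^1 integral_0^{1-x} (0) dy dx = 0.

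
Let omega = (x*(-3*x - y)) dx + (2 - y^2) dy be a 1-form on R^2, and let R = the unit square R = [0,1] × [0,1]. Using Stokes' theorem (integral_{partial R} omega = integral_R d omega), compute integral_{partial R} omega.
integral_(partial R) omega = 1/2

Stokes: integral_partial_R omega = integral_R d omega with d omega = (∂Q/∂x - ∂P/∂y) dx ∧ dy.
  ∂Q/∂x = 0
  ∂P/∂y = -x
  integrand = ∂Q/∂x - ∂P/∂y = x.
Integrating over R: integral_0^1 integral_0^1 (x) dx dy = 1/2.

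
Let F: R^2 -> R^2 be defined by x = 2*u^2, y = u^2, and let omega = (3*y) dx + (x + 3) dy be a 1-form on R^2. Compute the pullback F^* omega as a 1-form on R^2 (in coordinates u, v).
F^* omega = (16*u^3 + 6*u) du

Using F^*(f dg) = (f ∘ F) d(g ∘ F), substitute each coordinate x_i by F_i(u, v) in f_i, and replace dx_i by d F_i = (∂F_i/∂u) du + (∂F_i/∂v) dv.
  For the x component: f_1(F) = 3*u^2; d F_1 = (4*u) du + (0) dv
  For the y component: f_2(F) = 2*u^2 + 3; d F_2 = (2*u) du + (0) dv
Combining and collecting du, dv coefficients:
  coeff of du: 16*u^3 + 6*u
  coeff of dv: 0
F^* omega = (16*u^3 + 6*u) du.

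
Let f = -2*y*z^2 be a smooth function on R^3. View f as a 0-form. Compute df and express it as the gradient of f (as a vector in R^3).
df = (0) dx + (-2*z^2) dy + (-4*y*z) dz; grad f = (0, -2*z^2, -4*y*z)

For a 0-form f, d f = (∂f/∂x) dx + (∂f/∂y) dy + (∂f/∂z) dz. The components of the vector representation are exactly the entries of grad f in Cartesian coordinates:
  ∂f/∂x = 0
  ∂f/∂y = -2*z^2
  ∂f/∂z = -4*y*z.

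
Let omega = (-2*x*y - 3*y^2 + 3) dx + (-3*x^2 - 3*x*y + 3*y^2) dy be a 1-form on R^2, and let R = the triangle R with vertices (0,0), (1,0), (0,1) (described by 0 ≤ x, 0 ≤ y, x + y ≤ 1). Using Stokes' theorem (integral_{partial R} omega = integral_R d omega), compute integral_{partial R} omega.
integral_(partial R) omega = -1/6

Stokes: integral_partial_R omega = integral_R d omega with d omega = (∂Q/∂x - ∂P/∂y) dx ∧ dy.
  ∂Q/∂x = -6*x - 3*y
  ∂P/∂y = -2*x - 6*y
  integrand = ∂Q/∂x - ∂P/∂y = -4*x + 3*y.
Integrating over R: integral_0^1 integral_0^{1-x} (-4*x + 3*y) dy dx = -1/6.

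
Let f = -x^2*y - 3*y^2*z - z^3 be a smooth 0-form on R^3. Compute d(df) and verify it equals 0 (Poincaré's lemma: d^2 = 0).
d(df) = 0

Step 1: df = sum_i (∂f/∂x_i) dx_i = (-2*x*y) dx + (-x^2 - 6*y*z) dy + (-3*y^2 - 3*z^2) dz.
Step 2: Apply d again. Using the 1-form formula, the coefficient of dx ∧ dy in d(df) is ∂^2 f/∂x ∂y - ∂^2 f/∂y ∂x = (-2*x) - (-2*x) = 0 (equality of mixed partials for smooth f).
Similarly for dx ∧ dz and dy ∧ dz — all coefficients vanish. So d(df) = 0.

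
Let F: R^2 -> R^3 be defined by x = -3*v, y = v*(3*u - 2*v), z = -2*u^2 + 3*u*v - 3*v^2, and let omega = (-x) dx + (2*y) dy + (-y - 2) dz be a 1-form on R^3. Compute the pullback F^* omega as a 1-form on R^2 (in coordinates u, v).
F^* omega = (12*u^2*v + u*v^2 + 8*u - 6*v^3 - 6*v) du + (9*u^2*v - 12*u*v^2 - 6*u + 4*v^3 + 3*v) dv

Using F^*(f dg) = (f ∘ F) d(g ∘ F), substitute each coordinate x_i by F_i(u, v) in f_i, and replace dx_i by d F_i = (∂F_i/∂u) du + (∂F_i/∂v) dv.
  For the x component: f_1(F) = 3*v; d F_1 = (0) du + (-3) dv
  For the y component: f_2(F) = 2*v*(3*u - 2*v); d F_2 = (3*v) du + (3*u - 4*v) dv
  For the z component: f_3(F) = -3*u*v + 2*v^2 - 2; d F_3 = (-4*u + 3*v) du + (3*u - 6*v) dv
Combining and collecting du, dv coefficients:
  coeff of du: 12*u^2*v + u*v^2 + 8*u - 6*v^3 - 6*v
  coeff of dv: 9*u^2*v - 12*u*v^2 - 6*u + 4*v^3 + 3*v
F^* omega = (12*u^2*v + u*v^2 + 8*u - 6*v^3 - 6*v) du + (9*u^2*v - 12*u*v^2 - 6*u + 4*v^3 + 3*v) dv.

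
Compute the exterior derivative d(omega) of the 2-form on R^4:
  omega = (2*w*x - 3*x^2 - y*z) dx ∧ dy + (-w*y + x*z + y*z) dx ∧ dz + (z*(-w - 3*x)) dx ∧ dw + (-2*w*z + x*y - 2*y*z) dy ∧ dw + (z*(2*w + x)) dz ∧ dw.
d(omega) = (w - y - z) dx ∧ dy ∧ dz + (2*x + y) dx ∧ dy ∧ dw + (w + 3*x - y + z) dx ∧ dz ∧ dw + (2*w + 2*y) dy ∧ dz ∧ dw

For a 2-form omega = sum_{i<j} g_{ij} dx_i ∧ dx_j, the exterior derivative is
  d(omega) = sum_{i<j} d(g_{ij}) ∧ dx_i ∧ dx_j = sum_{i<j, k} (∂g_{ij}/∂x_k) dx_k ∧ dx_i ∧ dx_j.
Expand each term, using dx_k ∧ dx_i ∧ dx_j = sgn(permutation) dx_{(a)} ∧ dx_{(b)} ∧ dx_{(c)} with (a < b < c) sorted:
  d(2*w*x - 3*x^2 - y*z) includes (∂/∂z)(2*w*x - 3*x^2 - y*z) dz = (-y) dz, which multiplied by dx ∧ dy gives (-y) dx ∧ dy ∧ dz
  d(2*w*x - 3*x^2 - y*z) includes (∂/∂w)(2*w*x - 3*x^2 - y*z) dw = (2*x) dw, which multiplied by dx ∧ dy gives (2*x) dx ∧ dy ∧ dw
  d(-w*y + x*z + y*z) includes (∂/∂y)(-w*y + x*z + y*z) dy = (-w + z) dy, which multiplied by dx ∧ dz gives (w - z) dx ∧ dy ∧ dz
  d(-w*y + x*z + y*z) includes (∂/∂w)(-w*y + x*z + y*z) dw = (-y) dw, which multiplied by dx ∧ dz gives (-y) dx ∧ dz ∧ dw
  d(z*(-w - 3*x)) includes (∂/∂z)(z*(-w - 3*x)) dz = (-w - 3*x) dz, which multiplied by dx ∧ dw gives (w + 3*x) dx ∧ dz ∧ dw
  d(-2*w*z + x*y - 2*y*z) includes (∂/∂x)(-2*w*z + x*y - 2*y*z) dx = (y) dx, which multiplied by dy ∧ dw gives (y) dx ∧ dy ∧ dw
  d(-2*w*z + x*y - 2*y*z) includes (∂/∂z)(-2*w*z + x*y - 2*y*z) dz = (-2*w - 2*y) dz, which multiplied by dy ∧ dw gives (2*w + 2*y) dy ∧ dz ∧ dw
  d(z*(2*w + x)) includes (∂/∂x)(z*(2*w + x)) dx = (z) dx, which multiplied by dz ∧ dw gives (z) dx ∧ dz ∧ dw
Collecting like 3-forms: d(omega) = (w - y - z) dx ∧ dy ∧ dz + (2*x + y) dx ∧ dy ∧ dw + (w + 3*x - y + z) dx ∧ dz ∧ dw + (2*w + 2*y) dy ∧ dz ∧ dw.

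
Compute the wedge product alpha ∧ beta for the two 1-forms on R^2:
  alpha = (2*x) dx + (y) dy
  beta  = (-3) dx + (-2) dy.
alpha ∧ beta = (-4*x + 3*y) dx ∧ dy

Distribute the wedge, using dx_i ∧ dx_j = -dx_j ∧ dx_i and dx_i ∧ dx_i = 0. For each pair (i, j) with i < j, the coefficient of dx_i ∧ dx_j in alpha ∧ beta is (alpha_i * beta_j - alpha_j * beta_i). Collecting: alpha ∧ beta = (-4*x + 3*y) dx ∧ dy.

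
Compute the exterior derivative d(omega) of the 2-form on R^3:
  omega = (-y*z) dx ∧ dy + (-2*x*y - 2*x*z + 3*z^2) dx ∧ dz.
d(omega) = (2*x - y) dx ∧ dy ∧ dz

For a 2-form omega = sum_{i<j} g_{ij} dx_i ∧ dx_j, the exterior derivative is
  d(omega) = sum_{i<j} d(g_{ij}) ∧ dx_i ∧ dx_j = sum_{i<j, k} (∂g_{ij}/∂x_k) dx_k ∧ dx_i ∧ dx_j.
Expand each term, using dx_k ∧ dx_i ∧ dx_j = sgn(permutation) dx_{(a)} ∧ dx_{(b)} ∧ dx_{(c)} with (a < b < c) sorted:
  d(-y*z) includes (∂/∂z)(-y*z) dz = (-y) dz, which multiplied by dx ∧ dy gives (-y) dx ∧ dy ∧ dz
  d(-2*x*y - 2*x*z + 3*z^2) includes (∂/∂y)(-2*x*y - 2*x*z + 3*z^2) dy = (-2*x) dy, which multiplied by dx ∧ dz gives (2*x) dx ∧ dy ∧ dz
Collecting like 3-forms: d(omega) = (2*x - y) dx ∧ dy ∧ dz.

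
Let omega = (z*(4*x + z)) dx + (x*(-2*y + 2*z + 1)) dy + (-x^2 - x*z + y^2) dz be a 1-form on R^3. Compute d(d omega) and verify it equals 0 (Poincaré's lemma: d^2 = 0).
d(d omega) = 0

Step 1: d omega = sum_{i<j} (∂f_j/∂x_i - ∂f_i/∂x_j) dx_i ∧ dx_j:
  coeff of dx ∧ dy: -2*y + 2*z + 1
  coeff of dx ∧ dz: -6*x - 3*z
  coeff of dy ∧ dz: -2*x + 2*y
Step 2: Apply d again to each 2-form coefficient. The only possible 3-form in R^3 is dx ∧ dy ∧ dz, with coefficient
  ∂(coeff of dy∧dz)/∂x - ∂(coeff of dx∧dz)/∂y + ∂(coeff of dx∧dy)/∂z
  = ∂/∂x (-2*x + 2*y) - ∂/∂y (-6*x - 3*z) + ∂/∂z (-2*y + 2*z + 1).
Each of these terms simplifies to sums of mixed partials that cancel in pairs. The result is 0 (by equality of mixed partials for smooth functions — Schwarz / Clairaut).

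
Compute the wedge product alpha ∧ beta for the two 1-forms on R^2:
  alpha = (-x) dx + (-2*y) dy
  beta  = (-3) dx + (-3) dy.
alpha ∧ beta = (3*x - 6*y) dx ∧ dy

Distribute the wedge, using dx_i ∧ dx_j = -dx_j ∧ dx_i and dx_i ∧ dx_i = 0. For each pair (i, j) with i < j, the coefficient of dx_i ∧ dx_j in alpha ∧ beta is (alpha_i * beta_j - alpha_j * beta_i). Collecting: alpha ∧ beta = (3*x - 6*y) dx ∧ dy.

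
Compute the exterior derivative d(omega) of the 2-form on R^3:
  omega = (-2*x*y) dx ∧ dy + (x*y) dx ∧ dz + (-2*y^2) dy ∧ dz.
d(omega) = (-x) dx ∧ dy ∧ dz

For a 2-form omega = sum_{i<j} g_{ij} dx_i ∧ dx_j, the exterior derivative is
  d(omega) = sum_{i<j} d(g_{ij}) ∧ dx_i ∧ dx_j = sum_{i<j, k} (∂g_{ij}/∂x_k) dx_k ∧ dx_i ∧ dx_j.
Expand each term, using dx_k ∧ dx_i ∧ dx_j = sgn(permutation) dx_{(a)} ∧ dx_{(b)} ∧ dx_{(c)} with (a < b < c) sorted:
  d(x*y) includes (∂/∂y)(x*y) dy = (x) dy, which multiplied by dx ∧ dz gives (-x) dx ∧ dy ∧ dz
Collecting like 3-forms: d(omega) = (-x) dx ∧ dy ∧ dz.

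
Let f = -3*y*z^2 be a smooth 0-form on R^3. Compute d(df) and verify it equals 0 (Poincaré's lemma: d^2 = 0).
d(df) = 0

Step 1: df = sum_i (∂f/∂x_i) dx_i = (0) dx + (-3*z^2) dy + (-6*y*z) dz.
Step 2: Apply d again. Using the 1-form formula, the coefficient of dx ∧ dy in d(df) is ∂^2 f/∂x ∂y - ∂^2 f/∂y ∂x = (0) - (0) = 0 (equality of mixed partials for smooth f).
Similarly for dx ∧ dz and dy ∧ dz — all coefficients vanish. So d(df) = 0.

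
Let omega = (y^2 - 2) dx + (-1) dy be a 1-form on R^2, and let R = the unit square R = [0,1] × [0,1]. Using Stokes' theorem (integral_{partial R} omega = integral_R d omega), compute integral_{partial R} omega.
integral_(partial R) omega = -1

Stokes: integral_partial_R omega = integral_R d omega with d omega = (∂Q/∂x - ∂P/∂y) dx ∧ dy.
  ∂Q/∂x = 0
  ∂P/∂y = 2*y
  integrand = ∂Q/∂x - ∂P/∂y = -2*y.
Integrating over R: integral_0^1 integral_0^1 (-2*y) dx dy = -1.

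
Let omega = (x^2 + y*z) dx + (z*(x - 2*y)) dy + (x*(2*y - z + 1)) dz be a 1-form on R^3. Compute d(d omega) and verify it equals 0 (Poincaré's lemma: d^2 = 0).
d(d omega) = 0

Step 1: d omega = sum_{i<j} (∂f_j/∂x_i - ∂f_i/∂x_j) dx_i ∧ dx_j:
  coeff of dx ∧ dy: 0
  coeff of dx ∧ dz: y - z + 1
  coeff of dy ∧ dz: x + 2*y
Step 2: Apply d again to each 2-form coefficient. The only possible 3-form in R^3 is dx ∧ dy ∧ dz, with coefficient
  ∂(coeff of dy∧dz)/∂x - ∂(coeff of dx∧dz)/∂y + ∂(coeff of dx∧dy)/∂z
  = ∂/∂x (x + 2*y) - ∂/∂y (y - z + 1) + ∂/∂z (0).
Each of these terms simplifies to sums of mixed partials that cancel in pairs. The result is 0 (by equality of mixed partials for smooth functions — Schwarz / Clairaut).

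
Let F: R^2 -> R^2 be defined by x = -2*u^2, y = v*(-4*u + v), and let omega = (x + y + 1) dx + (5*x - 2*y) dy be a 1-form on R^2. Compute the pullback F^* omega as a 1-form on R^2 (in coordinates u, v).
F^* omega = (8*u^3 + 56*u^2*v - 36*u*v^2 - 4*u + 8*v^3) du + (40*u^3 - 52*u^2*v + 24*u*v^2 - 4*v^3) dv

Using F^*(f dg) = (f ∘ F) d(g ∘ F), substitute each coordinate x_i by F_i(u, v) in f_i, and replace dx_i by d F_i = (∂F_i/∂u) du + (∂F_i/∂v) dv.
  For the x component: f_1(F) = -2*u^2 - 4*u*v + v^2 + 1; d F_1 = (-4*u) du + (0) dv
  For the y component: f_2(F) = -10*u^2 + 8*u*v - 2*v^2; d F_2 = (-4*v) du + (-4*u + 2*v) dv
Combining and collecting du, dv coefficients:
  coeff of du: 8*u^3 + 56*u^2*v - 36*u*v^2 - 4*u + 8*v^3
  coeff of dv: 40*u^3 - 52*u^2*v + 24*u*v^2 - 4*v^3
F^* omega = (8*u^3 + 56*u^2*v - 36*u*v^2 - 4*u + 8*v^3) du + (40*u^3 - 52*u^2*v + 24*u*v^2 - 4*v^3) dv.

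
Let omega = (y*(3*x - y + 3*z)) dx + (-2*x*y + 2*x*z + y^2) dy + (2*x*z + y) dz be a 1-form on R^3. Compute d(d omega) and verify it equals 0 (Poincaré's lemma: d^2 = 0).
d(d omega) = 0

Step 1: d omega = sum_{i<j} (∂f_j/∂x_i - ∂f_i/∂x_j) dx_i ∧ dx_j:
  coeff of dx ∧ dy: -3*x - z
  coeff of dx ∧ dz: -3*y + 2*z
  coeff of dy ∧ dz: 1 - 2*x
Step 2: Apply d again to each 2-form coefficient. The only possible 3-form in R^3 is dx ∧ dy ∧ dz, with coefficient
  ∂(coeff of dy∧dz)/∂x - ∂(coeff of dx∧dz)/∂y + ∂(coeff of dx∧dy)/∂z
  = ∂/∂x (1 - 2*x) - ∂/∂y (-3*y + 2*z) + ∂/∂z (-3*x - z).
Each of these terms simplifies to sums of mixed partials that cancel in pairs. The result is 0 (by equality of mixed partials for smooth functions — Schwarz / Clairaut).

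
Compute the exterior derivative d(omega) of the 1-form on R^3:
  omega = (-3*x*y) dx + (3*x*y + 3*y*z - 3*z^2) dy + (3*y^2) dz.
d(omega) = (3*x + 3*y) dx ∧ dy + (3*y + 6*z) dy ∧ dz

For a 1-form omega = sum_i f_i dx_i, the exterior derivative is
  d(omega) = sum_{i < j} (∂f_j/∂x_i - ∂f_i/∂x_j) dx_i ∧ dx_j.
  coefficient of dx ∧ dy: ∂f_2/∂x - ∂f_1/∂y = ∂(3*x*y + 3*y*z - 3*z^2)/∂x - ∂(-3*x*y)/∂y = 3*x + 3*y
  coefficient of dy ∧ dz: ∂f_3/∂y - ∂f_2/∂z = ∂(3*y^2)/∂y - ∂(3*x*y + 3*y*z - 3*z^2)/∂z = 3*y + 6*z
Assembling: d(omega) = (3*x + 3*y) dx ∧ dy + (3*y + 6*z) dy ∧ dz.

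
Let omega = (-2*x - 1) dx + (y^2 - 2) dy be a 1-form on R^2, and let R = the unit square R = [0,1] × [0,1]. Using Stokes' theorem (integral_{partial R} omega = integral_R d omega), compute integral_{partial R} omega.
integral_(partial R) omega = 0

Stokes: integral_partial_R omega = integral_R d omega with d omega = (∂Q/∂x - ∂P/∂y) dx ∧ dy.
  ∂Q/∂x = 0
  ∂P/∂y = 0
  integrand = ∂Q/∂x - ∂P/∂y = 0.
Integrating over R: integral_0^1 integral_0^1 (0) dx dy = 0.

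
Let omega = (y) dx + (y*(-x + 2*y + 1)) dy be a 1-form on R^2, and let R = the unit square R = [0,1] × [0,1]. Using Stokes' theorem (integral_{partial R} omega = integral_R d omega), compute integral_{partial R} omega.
integral_(partial R) omega = -3/2

Stokes: integral_partial_R omega = integral_R d omega with d omega = (∂Q/∂x - ∂P/∂y) dx ∧ dy.
  ∂Q/∂x = -y
  ∂P/∂y = 1
  integrand = ∂Q/∂x - ∂P/∂y = -y - 1.
Integrating over R: integral_0^1 integral_0^1 (-y - 1) dx dy = -3/2.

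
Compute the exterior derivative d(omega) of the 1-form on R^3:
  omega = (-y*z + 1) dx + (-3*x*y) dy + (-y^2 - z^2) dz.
d(omega) = (-3*y + z) dx ∧ dy + (y) dx ∧ dz + (-2*y) dy ∧ dz

For a 1-form omega = sum_i f_i dx_i, the exterior derivative is
  d(omega) = sum_{i < j} (∂f_j/∂x_i - ∂f_i/∂x_j) dx_i ∧ dx_j.
  coefficient of dx ∧ dy: ∂f_2/∂x - ∂f_1/∂y = ∂(-3*x*y)/∂x - ∂(-y*z + 1)/∂y = -3*y + z
  coefficient of dx ∧ dz: ∂f_3/∂x - ∂f_1/∂z = ∂(-y^2 - z^2)/∂x - ∂(-y*z + 1)/∂z = y
  coefficient of dy ∧ dz: ∂f_3/∂y - ∂f_2/∂z = ∂(-y^2 - z^2)/∂y - ∂(-3*x*y)/∂z = -2*y
Assembling: d(omega) = (-3*y + z) dx ∧ dy + (y) dx ∧ dz + (-2*y) dy ∧ dz.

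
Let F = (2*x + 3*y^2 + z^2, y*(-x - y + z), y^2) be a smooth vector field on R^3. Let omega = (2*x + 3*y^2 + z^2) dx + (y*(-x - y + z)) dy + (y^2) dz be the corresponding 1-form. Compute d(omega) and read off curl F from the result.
d(omega) = (y) dy ∧ dz + (2*z) dz ∧ dx + (-7*y) dx ∧ dy; curl F = (y, 2*z, -7*y)

d omega = sum_{i<j} (∂f_j/∂x_i - ∂f_i/∂x_j) dx_i ∧ dx_j. Under the identification (dy ∧ dz, dz ∧ dx, dx ∧ dy) ↔ (e_x, e_y, e_z), the coefficients are exactly the components of curl F. Compute:
  ∂R/∂y - ∂Q/∂z = (2*y) - (y) = y
  ∂P/∂z - ∂R/∂x = (2*z) - (0) = 2*z
  ∂Q/∂x - ∂P/∂y = (-y) - (6*y) = -7*y.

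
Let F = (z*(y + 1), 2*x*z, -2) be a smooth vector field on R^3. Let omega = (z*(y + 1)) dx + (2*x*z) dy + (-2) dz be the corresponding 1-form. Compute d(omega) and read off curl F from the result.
d(omega) = (-2*x) dy ∧ dz + (y + 1) dz ∧ dx + (z) dx ∧ dy; curl F = (-2*x, y + 1, z)

d omega = sum_{i<j} (∂f_j/∂x_i - ∂f_i/∂x_j) dx_i ∧ dx_j. Under the identification (dy ∧ dz, dz ∧ dx, dx ∧ dy) ↔ (e_x, e_y, e_z), the coefficients are exactly the components of curl F. Compute:
  ∂R/∂y - ∂Q/∂z = (0) - (2*x) = -2*x
  ∂P/∂z - ∂R/∂x = (y + 1) - (0) = y + 1
  ∂Q/∂x - ∂P/∂y = (2*z) - (z) = z.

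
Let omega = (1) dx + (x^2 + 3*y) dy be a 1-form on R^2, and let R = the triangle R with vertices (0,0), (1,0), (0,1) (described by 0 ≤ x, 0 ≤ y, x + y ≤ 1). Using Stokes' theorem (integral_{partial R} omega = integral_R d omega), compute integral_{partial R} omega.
integral_(partial R) omega = 1/3

Stokes: integral_partial_R omega = integral_R d omega with d omega = (∂Q/∂x - ∂P/∂y) dx ∧ dy.
  ∂Q/∂x = 2*x
  ∂P/∂y = 0
  integrand = ∂Q/∂x - ∂P/∂y = 2*x.
Integrating over R: integral_0^1 integral_0^{1-x} (2*x) dy dx = 1/3.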